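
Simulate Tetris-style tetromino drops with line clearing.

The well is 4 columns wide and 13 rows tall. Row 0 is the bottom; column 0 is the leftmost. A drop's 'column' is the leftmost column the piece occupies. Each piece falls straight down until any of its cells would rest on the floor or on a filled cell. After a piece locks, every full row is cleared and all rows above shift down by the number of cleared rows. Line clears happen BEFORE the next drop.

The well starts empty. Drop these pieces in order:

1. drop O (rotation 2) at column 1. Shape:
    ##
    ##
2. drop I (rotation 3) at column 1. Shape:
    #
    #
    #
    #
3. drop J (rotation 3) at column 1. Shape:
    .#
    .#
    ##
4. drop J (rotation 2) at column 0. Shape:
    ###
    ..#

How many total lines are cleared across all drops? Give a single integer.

Drop 1: O rot2 at col 1 lands with bottom-row=0; cleared 0 line(s) (total 0); column heights now [0 2 2 0], max=2
Drop 2: I rot3 at col 1 lands with bottom-row=2; cleared 0 line(s) (total 0); column heights now [0 6 2 0], max=6
Drop 3: J rot3 at col 1 lands with bottom-row=6; cleared 0 line(s) (total 0); column heights now [0 7 9 0], max=9
Drop 4: J rot2 at col 0 lands with bottom-row=9; cleared 0 line(s) (total 0); column heights now [11 11 11 0], max=11

Answer: 0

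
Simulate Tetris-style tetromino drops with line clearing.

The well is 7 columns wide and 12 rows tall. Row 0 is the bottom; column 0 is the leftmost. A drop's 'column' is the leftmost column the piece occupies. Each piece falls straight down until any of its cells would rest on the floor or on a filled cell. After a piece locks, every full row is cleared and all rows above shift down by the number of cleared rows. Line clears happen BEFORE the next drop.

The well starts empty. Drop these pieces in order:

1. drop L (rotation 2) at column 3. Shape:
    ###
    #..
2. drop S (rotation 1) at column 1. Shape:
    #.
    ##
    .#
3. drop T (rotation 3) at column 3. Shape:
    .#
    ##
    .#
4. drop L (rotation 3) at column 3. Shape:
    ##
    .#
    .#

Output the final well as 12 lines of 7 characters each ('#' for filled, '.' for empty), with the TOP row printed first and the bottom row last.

Answer: .......
.......
.......
.......
...##..
....#..
....#..
....#..
...##..
.#..#..
.#####.
..##...

Derivation:
Drop 1: L rot2 at col 3 lands with bottom-row=0; cleared 0 line(s) (total 0); column heights now [0 0 0 2 2 2 0], max=2
Drop 2: S rot1 at col 1 lands with bottom-row=0; cleared 0 line(s) (total 0); column heights now [0 3 2 2 2 2 0], max=3
Drop 3: T rot3 at col 3 lands with bottom-row=2; cleared 0 line(s) (total 0); column heights now [0 3 2 4 5 2 0], max=5
Drop 4: L rot3 at col 3 lands with bottom-row=5; cleared 0 line(s) (total 0); column heights now [0 3 2 8 8 2 0], max=8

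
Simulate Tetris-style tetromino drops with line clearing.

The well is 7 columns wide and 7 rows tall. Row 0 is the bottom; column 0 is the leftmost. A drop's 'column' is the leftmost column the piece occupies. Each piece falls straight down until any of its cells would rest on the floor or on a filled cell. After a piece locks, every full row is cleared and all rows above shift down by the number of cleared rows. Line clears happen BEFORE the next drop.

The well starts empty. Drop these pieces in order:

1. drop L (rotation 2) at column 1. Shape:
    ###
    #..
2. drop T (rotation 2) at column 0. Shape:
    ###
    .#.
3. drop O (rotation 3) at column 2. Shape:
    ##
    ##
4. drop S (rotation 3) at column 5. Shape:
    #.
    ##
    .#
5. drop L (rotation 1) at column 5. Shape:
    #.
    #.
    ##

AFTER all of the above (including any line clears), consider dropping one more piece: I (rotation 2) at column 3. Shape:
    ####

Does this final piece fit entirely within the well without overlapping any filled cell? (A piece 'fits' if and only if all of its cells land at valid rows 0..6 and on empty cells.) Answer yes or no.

Answer: yes

Derivation:
Drop 1: L rot2 at col 1 lands with bottom-row=0; cleared 0 line(s) (total 0); column heights now [0 2 2 2 0 0 0], max=2
Drop 2: T rot2 at col 0 lands with bottom-row=2; cleared 0 line(s) (total 0); column heights now [4 4 4 2 0 0 0], max=4
Drop 3: O rot3 at col 2 lands with bottom-row=4; cleared 0 line(s) (total 0); column heights now [4 4 6 6 0 0 0], max=6
Drop 4: S rot3 at col 5 lands with bottom-row=0; cleared 0 line(s) (total 0); column heights now [4 4 6 6 0 3 2], max=6
Drop 5: L rot1 at col 5 lands with bottom-row=3; cleared 0 line(s) (total 0); column heights now [4 4 6 6 0 6 4], max=6
Test piece I rot2 at col 3 (width 4): heights before test = [4 4 6 6 0 6 4]; fits = True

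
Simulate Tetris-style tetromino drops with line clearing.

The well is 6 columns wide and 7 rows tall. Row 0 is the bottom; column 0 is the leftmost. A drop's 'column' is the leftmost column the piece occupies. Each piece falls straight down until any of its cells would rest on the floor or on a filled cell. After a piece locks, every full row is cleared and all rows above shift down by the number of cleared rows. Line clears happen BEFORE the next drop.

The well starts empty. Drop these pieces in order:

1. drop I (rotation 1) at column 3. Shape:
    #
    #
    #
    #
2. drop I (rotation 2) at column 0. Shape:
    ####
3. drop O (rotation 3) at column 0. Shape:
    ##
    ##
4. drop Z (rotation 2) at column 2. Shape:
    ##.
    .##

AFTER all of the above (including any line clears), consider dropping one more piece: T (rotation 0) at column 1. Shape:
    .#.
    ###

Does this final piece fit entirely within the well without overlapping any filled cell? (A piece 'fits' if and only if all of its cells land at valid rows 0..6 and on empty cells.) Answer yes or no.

Answer: no

Derivation:
Drop 1: I rot1 at col 3 lands with bottom-row=0; cleared 0 line(s) (total 0); column heights now [0 0 0 4 0 0], max=4
Drop 2: I rot2 at col 0 lands with bottom-row=4; cleared 0 line(s) (total 0); column heights now [5 5 5 5 0 0], max=5
Drop 3: O rot3 at col 0 lands with bottom-row=5; cleared 0 line(s) (total 0); column heights now [7 7 5 5 0 0], max=7
Drop 4: Z rot2 at col 2 lands with bottom-row=5; cleared 0 line(s) (total 0); column heights now [7 7 7 7 6 0], max=7
Test piece T rot0 at col 1 (width 3): heights before test = [7 7 7 7 6 0]; fits = False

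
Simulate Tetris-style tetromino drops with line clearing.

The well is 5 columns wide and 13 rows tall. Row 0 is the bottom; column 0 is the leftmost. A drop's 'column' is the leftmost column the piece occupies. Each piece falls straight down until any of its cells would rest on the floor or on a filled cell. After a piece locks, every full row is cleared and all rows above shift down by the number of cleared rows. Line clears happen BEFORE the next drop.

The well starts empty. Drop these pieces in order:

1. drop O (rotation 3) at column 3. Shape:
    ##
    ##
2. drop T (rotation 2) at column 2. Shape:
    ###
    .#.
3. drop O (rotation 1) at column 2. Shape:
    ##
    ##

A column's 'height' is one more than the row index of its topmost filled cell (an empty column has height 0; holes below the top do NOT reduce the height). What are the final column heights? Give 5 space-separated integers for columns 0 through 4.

Answer: 0 0 6 6 4

Derivation:
Drop 1: O rot3 at col 3 lands with bottom-row=0; cleared 0 line(s) (total 0); column heights now [0 0 0 2 2], max=2
Drop 2: T rot2 at col 2 lands with bottom-row=2; cleared 0 line(s) (total 0); column heights now [0 0 4 4 4], max=4
Drop 3: O rot1 at col 2 lands with bottom-row=4; cleared 0 line(s) (total 0); column heights now [0 0 6 6 4], max=6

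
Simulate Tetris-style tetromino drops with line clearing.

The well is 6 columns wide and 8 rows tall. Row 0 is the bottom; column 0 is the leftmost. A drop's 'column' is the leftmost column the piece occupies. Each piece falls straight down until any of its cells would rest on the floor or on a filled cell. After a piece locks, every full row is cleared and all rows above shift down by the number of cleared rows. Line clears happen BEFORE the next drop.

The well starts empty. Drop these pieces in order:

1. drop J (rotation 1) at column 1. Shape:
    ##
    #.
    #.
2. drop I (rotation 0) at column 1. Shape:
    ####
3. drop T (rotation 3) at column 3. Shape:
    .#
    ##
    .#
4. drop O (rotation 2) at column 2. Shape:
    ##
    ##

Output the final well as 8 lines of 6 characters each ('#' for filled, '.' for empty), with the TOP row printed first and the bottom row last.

Answer: ..##..
..###.
...##.
....#.
.####.
.##...
.#....
.#....

Derivation:
Drop 1: J rot1 at col 1 lands with bottom-row=0; cleared 0 line(s) (total 0); column heights now [0 3 3 0 0 0], max=3
Drop 2: I rot0 at col 1 lands with bottom-row=3; cleared 0 line(s) (total 0); column heights now [0 4 4 4 4 0], max=4
Drop 3: T rot3 at col 3 lands with bottom-row=4; cleared 0 line(s) (total 0); column heights now [0 4 4 6 7 0], max=7
Drop 4: O rot2 at col 2 lands with bottom-row=6; cleared 0 line(s) (total 0); column heights now [0 4 8 8 7 0], max=8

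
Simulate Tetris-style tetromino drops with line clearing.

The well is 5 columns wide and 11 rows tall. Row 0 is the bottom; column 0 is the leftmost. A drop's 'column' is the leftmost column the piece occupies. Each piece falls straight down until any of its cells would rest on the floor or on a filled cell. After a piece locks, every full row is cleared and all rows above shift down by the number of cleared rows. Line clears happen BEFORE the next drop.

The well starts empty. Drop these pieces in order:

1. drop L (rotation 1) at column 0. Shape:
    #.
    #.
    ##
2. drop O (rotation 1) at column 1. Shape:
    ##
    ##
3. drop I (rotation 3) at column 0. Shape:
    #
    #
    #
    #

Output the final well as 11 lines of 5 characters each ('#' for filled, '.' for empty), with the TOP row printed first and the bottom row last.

Drop 1: L rot1 at col 0 lands with bottom-row=0; cleared 0 line(s) (total 0); column heights now [3 1 0 0 0], max=3
Drop 2: O rot1 at col 1 lands with bottom-row=1; cleared 0 line(s) (total 0); column heights now [3 3 3 0 0], max=3
Drop 3: I rot3 at col 0 lands with bottom-row=3; cleared 0 line(s) (total 0); column heights now [7 3 3 0 0], max=7

Answer: .....
.....
.....
.....
#....
#....
#....
#....
###..
###..
##...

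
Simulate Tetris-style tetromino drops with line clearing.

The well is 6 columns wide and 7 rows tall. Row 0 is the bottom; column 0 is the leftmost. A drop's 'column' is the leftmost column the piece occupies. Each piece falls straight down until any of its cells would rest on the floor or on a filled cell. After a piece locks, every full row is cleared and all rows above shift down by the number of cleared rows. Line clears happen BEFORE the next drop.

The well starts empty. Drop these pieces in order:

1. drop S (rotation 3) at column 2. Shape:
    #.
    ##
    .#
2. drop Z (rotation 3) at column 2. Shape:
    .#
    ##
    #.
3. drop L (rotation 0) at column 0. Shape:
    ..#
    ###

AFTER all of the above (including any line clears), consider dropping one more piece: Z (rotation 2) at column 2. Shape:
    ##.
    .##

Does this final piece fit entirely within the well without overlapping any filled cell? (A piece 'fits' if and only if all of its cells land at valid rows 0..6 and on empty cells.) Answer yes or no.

Drop 1: S rot3 at col 2 lands with bottom-row=0; cleared 0 line(s) (total 0); column heights now [0 0 3 2 0 0], max=3
Drop 2: Z rot3 at col 2 lands with bottom-row=3; cleared 0 line(s) (total 0); column heights now [0 0 5 6 0 0], max=6
Drop 3: L rot0 at col 0 lands with bottom-row=5; cleared 0 line(s) (total 0); column heights now [6 6 7 6 0 0], max=7
Test piece Z rot2 at col 2 (width 3): heights before test = [6 6 7 6 0 0]; fits = False

Answer: no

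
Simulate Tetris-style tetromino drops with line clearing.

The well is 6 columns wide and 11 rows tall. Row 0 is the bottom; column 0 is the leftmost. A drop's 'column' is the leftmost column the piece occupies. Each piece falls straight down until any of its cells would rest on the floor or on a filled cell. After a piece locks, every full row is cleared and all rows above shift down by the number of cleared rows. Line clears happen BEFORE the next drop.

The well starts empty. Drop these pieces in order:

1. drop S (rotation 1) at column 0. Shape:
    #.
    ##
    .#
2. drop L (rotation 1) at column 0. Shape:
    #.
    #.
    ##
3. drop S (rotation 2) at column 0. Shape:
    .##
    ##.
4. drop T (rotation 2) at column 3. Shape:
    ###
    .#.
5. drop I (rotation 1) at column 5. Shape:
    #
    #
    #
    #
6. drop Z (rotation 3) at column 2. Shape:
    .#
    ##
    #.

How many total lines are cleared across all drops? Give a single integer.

Answer: 0

Derivation:
Drop 1: S rot1 at col 0 lands with bottom-row=0; cleared 0 line(s) (total 0); column heights now [3 2 0 0 0 0], max=3
Drop 2: L rot1 at col 0 lands with bottom-row=3; cleared 0 line(s) (total 0); column heights now [6 4 0 0 0 0], max=6
Drop 3: S rot2 at col 0 lands with bottom-row=6; cleared 0 line(s) (total 0); column heights now [7 8 8 0 0 0], max=8
Drop 4: T rot2 at col 3 lands with bottom-row=0; cleared 0 line(s) (total 0); column heights now [7 8 8 2 2 2], max=8
Drop 5: I rot1 at col 5 lands with bottom-row=2; cleared 0 line(s) (total 0); column heights now [7 8 8 2 2 6], max=8
Drop 6: Z rot3 at col 2 lands with bottom-row=8; cleared 0 line(s) (total 0); column heights now [7 8 10 11 2 6], max=11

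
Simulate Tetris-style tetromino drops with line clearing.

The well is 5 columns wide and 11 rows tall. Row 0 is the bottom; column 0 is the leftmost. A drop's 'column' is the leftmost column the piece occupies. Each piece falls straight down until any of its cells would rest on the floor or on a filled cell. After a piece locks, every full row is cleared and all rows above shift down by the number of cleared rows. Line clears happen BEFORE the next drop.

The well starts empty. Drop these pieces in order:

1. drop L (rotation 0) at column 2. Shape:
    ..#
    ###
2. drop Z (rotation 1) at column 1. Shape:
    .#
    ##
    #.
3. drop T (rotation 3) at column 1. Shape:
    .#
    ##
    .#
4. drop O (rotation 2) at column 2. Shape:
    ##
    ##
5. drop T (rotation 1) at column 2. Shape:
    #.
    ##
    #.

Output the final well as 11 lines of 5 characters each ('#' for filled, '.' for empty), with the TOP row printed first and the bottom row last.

Answer: ..#..
..##.
..#..
..##.
..##.
..#..
.##..
..#..
..#..
.##.#
.####

Derivation:
Drop 1: L rot0 at col 2 lands with bottom-row=0; cleared 0 line(s) (total 0); column heights now [0 0 1 1 2], max=2
Drop 2: Z rot1 at col 1 lands with bottom-row=0; cleared 0 line(s) (total 0); column heights now [0 2 3 1 2], max=3
Drop 3: T rot3 at col 1 lands with bottom-row=3; cleared 0 line(s) (total 0); column heights now [0 5 6 1 2], max=6
Drop 4: O rot2 at col 2 lands with bottom-row=6; cleared 0 line(s) (total 0); column heights now [0 5 8 8 2], max=8
Drop 5: T rot1 at col 2 lands with bottom-row=8; cleared 0 line(s) (total 0); column heights now [0 5 11 10 2], max=11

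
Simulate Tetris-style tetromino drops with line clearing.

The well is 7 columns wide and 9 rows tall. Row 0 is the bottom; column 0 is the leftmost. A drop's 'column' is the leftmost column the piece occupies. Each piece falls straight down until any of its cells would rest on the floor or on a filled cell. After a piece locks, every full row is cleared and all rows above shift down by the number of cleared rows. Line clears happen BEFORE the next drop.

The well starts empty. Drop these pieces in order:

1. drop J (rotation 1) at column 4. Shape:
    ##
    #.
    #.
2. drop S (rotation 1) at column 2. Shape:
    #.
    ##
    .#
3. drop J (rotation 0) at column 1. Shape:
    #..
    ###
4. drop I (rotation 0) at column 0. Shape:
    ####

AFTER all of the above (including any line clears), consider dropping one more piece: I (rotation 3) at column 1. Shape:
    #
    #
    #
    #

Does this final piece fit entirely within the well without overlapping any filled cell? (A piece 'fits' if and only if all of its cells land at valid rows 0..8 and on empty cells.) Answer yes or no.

Drop 1: J rot1 at col 4 lands with bottom-row=0; cleared 0 line(s) (total 0); column heights now [0 0 0 0 3 3 0], max=3
Drop 2: S rot1 at col 2 lands with bottom-row=0; cleared 0 line(s) (total 0); column heights now [0 0 3 2 3 3 0], max=3
Drop 3: J rot0 at col 1 lands with bottom-row=3; cleared 0 line(s) (total 0); column heights now [0 5 4 4 3 3 0], max=5
Drop 4: I rot0 at col 0 lands with bottom-row=5; cleared 0 line(s) (total 0); column heights now [6 6 6 6 3 3 0], max=6
Test piece I rot3 at col 1 (width 1): heights before test = [6 6 6 6 3 3 0]; fits = False

Answer: no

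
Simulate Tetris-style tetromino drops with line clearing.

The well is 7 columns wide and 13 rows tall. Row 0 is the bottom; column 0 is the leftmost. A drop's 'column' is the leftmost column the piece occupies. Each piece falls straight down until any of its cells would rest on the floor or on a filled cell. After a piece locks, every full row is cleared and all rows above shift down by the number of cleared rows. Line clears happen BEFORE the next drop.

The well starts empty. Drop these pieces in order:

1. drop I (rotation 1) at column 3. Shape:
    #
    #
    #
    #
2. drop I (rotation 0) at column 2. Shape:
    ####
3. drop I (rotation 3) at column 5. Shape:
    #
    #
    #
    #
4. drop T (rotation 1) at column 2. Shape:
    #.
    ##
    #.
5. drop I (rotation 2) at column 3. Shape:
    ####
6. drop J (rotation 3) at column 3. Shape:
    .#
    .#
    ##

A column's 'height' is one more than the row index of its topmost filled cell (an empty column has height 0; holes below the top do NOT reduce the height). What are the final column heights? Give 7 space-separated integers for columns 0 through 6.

Drop 1: I rot1 at col 3 lands with bottom-row=0; cleared 0 line(s) (total 0); column heights now [0 0 0 4 0 0 0], max=4
Drop 2: I rot0 at col 2 lands with bottom-row=4; cleared 0 line(s) (total 0); column heights now [0 0 5 5 5 5 0], max=5
Drop 3: I rot3 at col 5 lands with bottom-row=5; cleared 0 line(s) (total 0); column heights now [0 0 5 5 5 9 0], max=9
Drop 4: T rot1 at col 2 lands with bottom-row=5; cleared 0 line(s) (total 0); column heights now [0 0 8 7 5 9 0], max=9
Drop 5: I rot2 at col 3 lands with bottom-row=9; cleared 0 line(s) (total 0); column heights now [0 0 8 10 10 10 10], max=10
Drop 6: J rot3 at col 3 lands with bottom-row=10; cleared 0 line(s) (total 0); column heights now [0 0 8 11 13 10 10], max=13

Answer: 0 0 8 11 13 10 10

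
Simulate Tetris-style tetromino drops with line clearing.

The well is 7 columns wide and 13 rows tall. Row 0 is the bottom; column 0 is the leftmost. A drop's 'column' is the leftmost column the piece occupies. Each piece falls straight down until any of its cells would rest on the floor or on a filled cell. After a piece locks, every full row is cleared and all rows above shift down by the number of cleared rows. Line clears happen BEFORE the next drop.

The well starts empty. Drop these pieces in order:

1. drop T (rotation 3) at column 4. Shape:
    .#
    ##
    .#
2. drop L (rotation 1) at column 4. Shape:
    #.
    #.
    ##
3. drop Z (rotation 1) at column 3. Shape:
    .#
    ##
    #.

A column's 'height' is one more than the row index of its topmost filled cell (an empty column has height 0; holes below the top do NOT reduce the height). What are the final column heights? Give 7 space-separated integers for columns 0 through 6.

Answer: 0 0 0 7 8 4 0

Derivation:
Drop 1: T rot3 at col 4 lands with bottom-row=0; cleared 0 line(s) (total 0); column heights now [0 0 0 0 2 3 0], max=3
Drop 2: L rot1 at col 4 lands with bottom-row=3; cleared 0 line(s) (total 0); column heights now [0 0 0 0 6 4 0], max=6
Drop 3: Z rot1 at col 3 lands with bottom-row=5; cleared 0 line(s) (total 0); column heights now [0 0 0 7 8 4 0], max=8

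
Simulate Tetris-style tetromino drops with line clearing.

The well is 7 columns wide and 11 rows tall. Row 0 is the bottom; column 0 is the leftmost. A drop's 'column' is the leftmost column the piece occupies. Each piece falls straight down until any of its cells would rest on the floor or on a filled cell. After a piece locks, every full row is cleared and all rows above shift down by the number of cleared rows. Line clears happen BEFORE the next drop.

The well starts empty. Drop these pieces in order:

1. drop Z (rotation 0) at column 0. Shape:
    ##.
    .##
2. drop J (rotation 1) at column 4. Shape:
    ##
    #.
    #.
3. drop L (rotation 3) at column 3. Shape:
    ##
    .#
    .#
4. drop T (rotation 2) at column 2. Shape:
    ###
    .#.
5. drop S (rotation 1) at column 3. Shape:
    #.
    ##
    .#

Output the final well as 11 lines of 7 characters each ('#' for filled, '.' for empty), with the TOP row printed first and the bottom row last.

Drop 1: Z rot0 at col 0 lands with bottom-row=0; cleared 0 line(s) (total 0); column heights now [2 2 1 0 0 0 0], max=2
Drop 2: J rot1 at col 4 lands with bottom-row=0; cleared 0 line(s) (total 0); column heights now [2 2 1 0 3 3 0], max=3
Drop 3: L rot3 at col 3 lands with bottom-row=3; cleared 0 line(s) (total 0); column heights now [2 2 1 6 6 3 0], max=6
Drop 4: T rot2 at col 2 lands with bottom-row=6; cleared 0 line(s) (total 0); column heights now [2 2 8 8 8 3 0], max=8
Drop 5: S rot1 at col 3 lands with bottom-row=8; cleared 0 line(s) (total 0); column heights now [2 2 8 11 10 3 0], max=11

Answer: ...#...
...##..
....#..
..###..
...#...
...##..
....#..
....#..
....##.
##..#..
.##.#..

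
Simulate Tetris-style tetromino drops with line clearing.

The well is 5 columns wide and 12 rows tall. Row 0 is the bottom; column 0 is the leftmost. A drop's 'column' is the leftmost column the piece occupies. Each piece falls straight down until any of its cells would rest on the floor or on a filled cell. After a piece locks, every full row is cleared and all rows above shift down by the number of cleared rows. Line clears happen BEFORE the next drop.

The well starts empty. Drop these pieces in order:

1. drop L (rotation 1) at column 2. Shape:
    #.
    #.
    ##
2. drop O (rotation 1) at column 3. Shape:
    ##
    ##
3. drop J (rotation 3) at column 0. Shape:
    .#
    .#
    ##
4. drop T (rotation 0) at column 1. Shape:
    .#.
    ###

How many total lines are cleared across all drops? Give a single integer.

Answer: 0

Derivation:
Drop 1: L rot1 at col 2 lands with bottom-row=0; cleared 0 line(s) (total 0); column heights now [0 0 3 1 0], max=3
Drop 2: O rot1 at col 3 lands with bottom-row=1; cleared 0 line(s) (total 0); column heights now [0 0 3 3 3], max=3
Drop 3: J rot3 at col 0 lands with bottom-row=0; cleared 0 line(s) (total 0); column heights now [1 3 3 3 3], max=3
Drop 4: T rot0 at col 1 lands with bottom-row=3; cleared 0 line(s) (total 0); column heights now [1 4 5 4 3], max=5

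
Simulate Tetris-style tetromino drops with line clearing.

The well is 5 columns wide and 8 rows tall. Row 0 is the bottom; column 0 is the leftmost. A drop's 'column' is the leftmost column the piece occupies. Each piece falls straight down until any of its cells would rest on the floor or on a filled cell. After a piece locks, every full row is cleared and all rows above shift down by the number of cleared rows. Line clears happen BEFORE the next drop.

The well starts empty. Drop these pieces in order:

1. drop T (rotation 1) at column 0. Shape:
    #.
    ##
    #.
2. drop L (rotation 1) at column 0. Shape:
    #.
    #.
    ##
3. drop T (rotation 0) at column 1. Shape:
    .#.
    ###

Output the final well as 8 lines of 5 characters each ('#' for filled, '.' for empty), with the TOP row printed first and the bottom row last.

Drop 1: T rot1 at col 0 lands with bottom-row=0; cleared 0 line(s) (total 0); column heights now [3 2 0 0 0], max=3
Drop 2: L rot1 at col 0 lands with bottom-row=3; cleared 0 line(s) (total 0); column heights now [6 4 0 0 0], max=6
Drop 3: T rot0 at col 1 lands with bottom-row=4; cleared 0 line(s) (total 0); column heights now [6 5 6 5 0], max=6

Answer: .....
.....
#.#..
####.
##...
#....
##...
#....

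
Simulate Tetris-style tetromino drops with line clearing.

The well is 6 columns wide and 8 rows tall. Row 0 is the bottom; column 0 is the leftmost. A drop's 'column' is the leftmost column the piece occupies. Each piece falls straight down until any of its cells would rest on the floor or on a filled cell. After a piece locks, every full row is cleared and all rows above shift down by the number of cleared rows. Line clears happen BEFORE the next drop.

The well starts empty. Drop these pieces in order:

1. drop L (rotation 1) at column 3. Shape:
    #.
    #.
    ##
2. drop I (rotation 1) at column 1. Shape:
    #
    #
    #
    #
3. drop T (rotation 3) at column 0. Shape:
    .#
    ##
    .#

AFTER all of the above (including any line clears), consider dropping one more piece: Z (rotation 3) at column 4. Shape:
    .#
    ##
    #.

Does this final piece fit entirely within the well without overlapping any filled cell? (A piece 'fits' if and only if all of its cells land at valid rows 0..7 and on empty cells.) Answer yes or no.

Drop 1: L rot1 at col 3 lands with bottom-row=0; cleared 0 line(s) (total 0); column heights now [0 0 0 3 1 0], max=3
Drop 2: I rot1 at col 1 lands with bottom-row=0; cleared 0 line(s) (total 0); column heights now [0 4 0 3 1 0], max=4
Drop 3: T rot3 at col 0 lands with bottom-row=4; cleared 0 line(s) (total 0); column heights now [6 7 0 3 1 0], max=7
Test piece Z rot3 at col 4 (width 2): heights before test = [6 7 0 3 1 0]; fits = True

Answer: yes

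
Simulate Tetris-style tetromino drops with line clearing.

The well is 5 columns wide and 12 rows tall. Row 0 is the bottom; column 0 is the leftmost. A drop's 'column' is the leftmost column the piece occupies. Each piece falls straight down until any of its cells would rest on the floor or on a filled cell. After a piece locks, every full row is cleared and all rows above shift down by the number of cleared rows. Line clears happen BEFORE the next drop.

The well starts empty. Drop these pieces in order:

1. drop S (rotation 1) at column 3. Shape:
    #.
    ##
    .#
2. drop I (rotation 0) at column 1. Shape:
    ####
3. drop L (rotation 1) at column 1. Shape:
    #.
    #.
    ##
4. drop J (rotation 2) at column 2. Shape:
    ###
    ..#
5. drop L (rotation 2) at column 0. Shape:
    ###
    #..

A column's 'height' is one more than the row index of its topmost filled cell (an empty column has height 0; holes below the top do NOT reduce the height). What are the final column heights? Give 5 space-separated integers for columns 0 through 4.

Drop 1: S rot1 at col 3 lands with bottom-row=0; cleared 0 line(s) (total 0); column heights now [0 0 0 3 2], max=3
Drop 2: I rot0 at col 1 lands with bottom-row=3; cleared 0 line(s) (total 0); column heights now [0 4 4 4 4], max=4
Drop 3: L rot1 at col 1 lands with bottom-row=4; cleared 0 line(s) (total 0); column heights now [0 7 5 4 4], max=7
Drop 4: J rot2 at col 2 lands with bottom-row=4; cleared 0 line(s) (total 0); column heights now [0 7 6 6 6], max=7
Drop 5: L rot2 at col 0 lands with bottom-row=6; cleared 0 line(s) (total 0); column heights now [8 8 8 6 6], max=8

Answer: 8 8 8 6 6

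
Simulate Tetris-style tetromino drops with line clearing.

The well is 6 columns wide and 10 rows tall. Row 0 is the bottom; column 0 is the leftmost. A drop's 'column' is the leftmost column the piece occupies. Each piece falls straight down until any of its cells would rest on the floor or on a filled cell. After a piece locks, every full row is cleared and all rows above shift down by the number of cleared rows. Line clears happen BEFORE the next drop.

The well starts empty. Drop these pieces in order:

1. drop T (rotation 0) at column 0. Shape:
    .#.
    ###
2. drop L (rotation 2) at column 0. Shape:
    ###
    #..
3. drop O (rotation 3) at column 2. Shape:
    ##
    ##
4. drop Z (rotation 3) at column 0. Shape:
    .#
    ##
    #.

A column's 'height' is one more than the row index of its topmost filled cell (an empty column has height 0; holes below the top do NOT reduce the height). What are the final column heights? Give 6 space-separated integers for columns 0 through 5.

Answer: 5 6 5 5 0 0

Derivation:
Drop 1: T rot0 at col 0 lands with bottom-row=0; cleared 0 line(s) (total 0); column heights now [1 2 1 0 0 0], max=2
Drop 2: L rot2 at col 0 lands with bottom-row=1; cleared 0 line(s) (total 0); column heights now [3 3 3 0 0 0], max=3
Drop 3: O rot3 at col 2 lands with bottom-row=3; cleared 0 line(s) (total 0); column heights now [3 3 5 5 0 0], max=5
Drop 4: Z rot3 at col 0 lands with bottom-row=3; cleared 0 line(s) (total 0); column heights now [5 6 5 5 0 0], max=6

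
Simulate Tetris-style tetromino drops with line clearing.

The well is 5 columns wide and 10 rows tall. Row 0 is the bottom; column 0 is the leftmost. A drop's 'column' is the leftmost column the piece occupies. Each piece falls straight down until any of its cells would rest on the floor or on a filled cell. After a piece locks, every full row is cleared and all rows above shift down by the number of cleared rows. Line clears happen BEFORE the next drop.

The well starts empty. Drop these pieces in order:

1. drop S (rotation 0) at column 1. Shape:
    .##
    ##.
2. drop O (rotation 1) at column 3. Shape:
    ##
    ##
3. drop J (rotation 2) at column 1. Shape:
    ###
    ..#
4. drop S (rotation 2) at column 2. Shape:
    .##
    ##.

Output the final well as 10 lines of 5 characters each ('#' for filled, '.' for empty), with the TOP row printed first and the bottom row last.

Answer: .....
.....
...##
..##.
.###.
...#.
...##
...##
..##.
.##..

Derivation:
Drop 1: S rot0 at col 1 lands with bottom-row=0; cleared 0 line(s) (total 0); column heights now [0 1 2 2 0], max=2
Drop 2: O rot1 at col 3 lands with bottom-row=2; cleared 0 line(s) (total 0); column heights now [0 1 2 4 4], max=4
Drop 3: J rot2 at col 1 lands with bottom-row=4; cleared 0 line(s) (total 0); column heights now [0 6 6 6 4], max=6
Drop 4: S rot2 at col 2 lands with bottom-row=6; cleared 0 line(s) (total 0); column heights now [0 6 7 8 8], max=8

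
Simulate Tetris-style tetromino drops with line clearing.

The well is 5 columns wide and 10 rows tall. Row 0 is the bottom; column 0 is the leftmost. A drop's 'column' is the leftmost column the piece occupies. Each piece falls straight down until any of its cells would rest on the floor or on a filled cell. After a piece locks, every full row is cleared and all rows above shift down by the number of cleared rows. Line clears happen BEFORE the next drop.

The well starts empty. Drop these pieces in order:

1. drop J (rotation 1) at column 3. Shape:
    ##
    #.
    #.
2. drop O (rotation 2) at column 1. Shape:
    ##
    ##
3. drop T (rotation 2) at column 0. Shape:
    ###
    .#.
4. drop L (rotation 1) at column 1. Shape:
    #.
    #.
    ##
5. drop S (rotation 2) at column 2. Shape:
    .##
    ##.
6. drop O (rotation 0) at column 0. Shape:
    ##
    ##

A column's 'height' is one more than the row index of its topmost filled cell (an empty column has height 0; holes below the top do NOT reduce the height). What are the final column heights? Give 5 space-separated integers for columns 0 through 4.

Answer: 9 9 6 7 7

Derivation:
Drop 1: J rot1 at col 3 lands with bottom-row=0; cleared 0 line(s) (total 0); column heights now [0 0 0 3 3], max=3
Drop 2: O rot2 at col 1 lands with bottom-row=0; cleared 0 line(s) (total 0); column heights now [0 2 2 3 3], max=3
Drop 3: T rot2 at col 0 lands with bottom-row=2; cleared 0 line(s) (total 0); column heights now [4 4 4 3 3], max=4
Drop 4: L rot1 at col 1 lands with bottom-row=4; cleared 0 line(s) (total 0); column heights now [4 7 5 3 3], max=7
Drop 5: S rot2 at col 2 lands with bottom-row=5; cleared 0 line(s) (total 0); column heights now [4 7 6 7 7], max=7
Drop 6: O rot0 at col 0 lands with bottom-row=7; cleared 0 line(s) (total 0); column heights now [9 9 6 7 7], max=9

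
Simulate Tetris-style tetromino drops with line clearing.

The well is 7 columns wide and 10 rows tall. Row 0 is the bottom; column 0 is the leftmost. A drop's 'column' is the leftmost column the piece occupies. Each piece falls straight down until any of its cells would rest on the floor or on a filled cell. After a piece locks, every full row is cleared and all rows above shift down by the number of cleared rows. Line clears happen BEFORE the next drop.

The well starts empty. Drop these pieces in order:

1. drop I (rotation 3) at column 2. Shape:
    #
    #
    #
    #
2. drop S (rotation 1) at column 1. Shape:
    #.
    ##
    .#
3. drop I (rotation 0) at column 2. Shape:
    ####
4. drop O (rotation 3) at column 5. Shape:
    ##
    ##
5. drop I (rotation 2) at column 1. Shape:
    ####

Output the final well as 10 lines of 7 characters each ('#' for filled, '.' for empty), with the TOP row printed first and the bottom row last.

Drop 1: I rot3 at col 2 lands with bottom-row=0; cleared 0 line(s) (total 0); column heights now [0 0 4 0 0 0 0], max=4
Drop 2: S rot1 at col 1 lands with bottom-row=4; cleared 0 line(s) (total 0); column heights now [0 7 6 0 0 0 0], max=7
Drop 3: I rot0 at col 2 lands with bottom-row=6; cleared 0 line(s) (total 0); column heights now [0 7 7 7 7 7 0], max=7
Drop 4: O rot3 at col 5 lands with bottom-row=7; cleared 0 line(s) (total 0); column heights now [0 7 7 7 7 9 9], max=9
Drop 5: I rot2 at col 1 lands with bottom-row=7; cleared 0 line(s) (total 0); column heights now [0 8 8 8 8 9 9], max=9

Answer: .......
.....##
.######
.#####.
.##....
..#....
..#....
..#....
..#....
..#....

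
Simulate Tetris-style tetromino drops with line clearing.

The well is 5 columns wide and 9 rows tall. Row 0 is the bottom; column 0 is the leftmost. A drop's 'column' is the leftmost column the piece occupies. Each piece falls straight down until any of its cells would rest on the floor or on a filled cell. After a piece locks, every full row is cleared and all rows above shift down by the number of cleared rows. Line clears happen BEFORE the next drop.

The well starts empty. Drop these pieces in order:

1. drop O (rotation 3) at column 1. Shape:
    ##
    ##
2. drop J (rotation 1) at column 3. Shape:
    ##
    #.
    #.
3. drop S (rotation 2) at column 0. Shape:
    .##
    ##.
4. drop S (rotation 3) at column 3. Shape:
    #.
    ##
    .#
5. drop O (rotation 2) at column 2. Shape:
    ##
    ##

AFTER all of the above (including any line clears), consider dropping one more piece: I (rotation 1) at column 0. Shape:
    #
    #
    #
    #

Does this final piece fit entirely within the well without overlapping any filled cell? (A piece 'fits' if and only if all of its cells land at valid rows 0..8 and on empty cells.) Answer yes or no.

Answer: yes

Derivation:
Drop 1: O rot3 at col 1 lands with bottom-row=0; cleared 0 line(s) (total 0); column heights now [0 2 2 0 0], max=2
Drop 2: J rot1 at col 3 lands with bottom-row=0; cleared 0 line(s) (total 0); column heights now [0 2 2 3 3], max=3
Drop 3: S rot2 at col 0 lands with bottom-row=2; cleared 0 line(s) (total 0); column heights now [3 4 4 3 3], max=4
Drop 4: S rot3 at col 3 lands with bottom-row=3; cleared 0 line(s) (total 0); column heights now [3 4 4 6 5], max=6
Drop 5: O rot2 at col 2 lands with bottom-row=6; cleared 0 line(s) (total 0); column heights now [3 4 8 8 5], max=8
Test piece I rot1 at col 0 (width 1): heights before test = [3 4 8 8 5]; fits = True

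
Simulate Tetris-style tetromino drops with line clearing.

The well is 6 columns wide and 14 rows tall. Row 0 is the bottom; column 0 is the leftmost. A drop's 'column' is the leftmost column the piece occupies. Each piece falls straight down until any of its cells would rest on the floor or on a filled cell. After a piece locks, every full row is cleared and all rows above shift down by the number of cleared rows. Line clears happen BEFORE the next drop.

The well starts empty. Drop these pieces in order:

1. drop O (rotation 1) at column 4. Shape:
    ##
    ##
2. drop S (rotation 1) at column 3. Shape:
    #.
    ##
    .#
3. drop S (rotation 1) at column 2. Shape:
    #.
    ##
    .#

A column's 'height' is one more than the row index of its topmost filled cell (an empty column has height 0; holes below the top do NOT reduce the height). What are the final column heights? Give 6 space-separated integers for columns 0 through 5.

Answer: 0 0 8 7 4 2

Derivation:
Drop 1: O rot1 at col 4 lands with bottom-row=0; cleared 0 line(s) (total 0); column heights now [0 0 0 0 2 2], max=2
Drop 2: S rot1 at col 3 lands with bottom-row=2; cleared 0 line(s) (total 0); column heights now [0 0 0 5 4 2], max=5
Drop 3: S rot1 at col 2 lands with bottom-row=5; cleared 0 line(s) (total 0); column heights now [0 0 8 7 4 2], max=8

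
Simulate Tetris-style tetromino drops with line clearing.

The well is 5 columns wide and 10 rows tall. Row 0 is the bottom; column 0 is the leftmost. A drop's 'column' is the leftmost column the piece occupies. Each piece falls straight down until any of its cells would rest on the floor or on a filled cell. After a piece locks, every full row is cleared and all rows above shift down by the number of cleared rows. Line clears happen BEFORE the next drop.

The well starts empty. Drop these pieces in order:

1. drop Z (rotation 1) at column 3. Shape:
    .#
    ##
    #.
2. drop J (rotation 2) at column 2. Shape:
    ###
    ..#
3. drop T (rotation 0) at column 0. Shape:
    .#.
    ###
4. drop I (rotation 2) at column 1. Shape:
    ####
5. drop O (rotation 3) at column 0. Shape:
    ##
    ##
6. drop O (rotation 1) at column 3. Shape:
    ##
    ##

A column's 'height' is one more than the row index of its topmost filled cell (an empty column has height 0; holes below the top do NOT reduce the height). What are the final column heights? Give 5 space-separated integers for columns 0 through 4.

Answer: 10 10 8 10 10

Derivation:
Drop 1: Z rot1 at col 3 lands with bottom-row=0; cleared 0 line(s) (total 0); column heights now [0 0 0 2 3], max=3
Drop 2: J rot2 at col 2 lands with bottom-row=3; cleared 0 line(s) (total 0); column heights now [0 0 5 5 5], max=5
Drop 3: T rot0 at col 0 lands with bottom-row=5; cleared 0 line(s) (total 0); column heights now [6 7 6 5 5], max=7
Drop 4: I rot2 at col 1 lands with bottom-row=7; cleared 0 line(s) (total 0); column heights now [6 8 8 8 8], max=8
Drop 5: O rot3 at col 0 lands with bottom-row=8; cleared 0 line(s) (total 0); column heights now [10 10 8 8 8], max=10
Drop 6: O rot1 at col 3 lands with bottom-row=8; cleared 0 line(s) (total 0); column heights now [10 10 8 10 10], max=10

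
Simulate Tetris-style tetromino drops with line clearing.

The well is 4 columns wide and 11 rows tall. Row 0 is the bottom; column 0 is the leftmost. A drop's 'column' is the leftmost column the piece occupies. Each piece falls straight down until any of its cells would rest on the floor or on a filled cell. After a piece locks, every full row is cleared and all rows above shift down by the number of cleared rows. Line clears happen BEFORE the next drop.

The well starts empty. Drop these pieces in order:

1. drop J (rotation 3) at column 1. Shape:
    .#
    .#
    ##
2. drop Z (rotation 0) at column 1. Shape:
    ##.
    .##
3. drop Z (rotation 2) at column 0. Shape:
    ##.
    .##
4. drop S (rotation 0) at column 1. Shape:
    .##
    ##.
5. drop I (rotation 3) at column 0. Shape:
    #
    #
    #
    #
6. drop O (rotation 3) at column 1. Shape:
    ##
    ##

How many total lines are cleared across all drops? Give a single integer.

Answer: 0

Derivation:
Drop 1: J rot3 at col 1 lands with bottom-row=0; cleared 0 line(s) (total 0); column heights now [0 1 3 0], max=3
Drop 2: Z rot0 at col 1 lands with bottom-row=3; cleared 0 line(s) (total 0); column heights now [0 5 5 4], max=5
Drop 3: Z rot2 at col 0 lands with bottom-row=5; cleared 0 line(s) (total 0); column heights now [7 7 6 4], max=7
Drop 4: S rot0 at col 1 lands with bottom-row=7; cleared 0 line(s) (total 0); column heights now [7 8 9 9], max=9
Drop 5: I rot3 at col 0 lands with bottom-row=7; cleared 0 line(s) (total 0); column heights now [11 8 9 9], max=11
Drop 6: O rot3 at col 1 lands with bottom-row=9; cleared 0 line(s) (total 0); column heights now [11 11 11 9], max=11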